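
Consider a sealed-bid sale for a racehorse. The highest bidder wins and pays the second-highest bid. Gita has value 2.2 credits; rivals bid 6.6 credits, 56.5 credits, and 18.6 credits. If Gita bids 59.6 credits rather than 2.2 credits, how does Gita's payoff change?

-54.3 credits

The highest competing bid is 56.5 credits.
Bidding truthfully at 2.2 credits: the top bid is 56.5 credits (a rival), so Gita loses. Payoff = 0.0 credits.
Bidding 59.6 credits: Gita has the top bid, wins, and pays the second-highest bid 56.5 credits. Payoff = 2.2 credits − 56.5 credits = -54.3 credits.
Change = -54.3 credits − 0.0 credits = -54.3 credits.
This is the dominant-strategy logic: truthful bidding weakly beats any alternative.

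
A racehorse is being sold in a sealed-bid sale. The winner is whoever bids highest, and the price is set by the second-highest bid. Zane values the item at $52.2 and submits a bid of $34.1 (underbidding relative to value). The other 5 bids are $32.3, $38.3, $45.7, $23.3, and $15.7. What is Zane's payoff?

Highest competing bid: $45.7.
Zane's bid $34.1 is not the highest, so Zane loses, pays nothing, and earns zero payoff.

$0.0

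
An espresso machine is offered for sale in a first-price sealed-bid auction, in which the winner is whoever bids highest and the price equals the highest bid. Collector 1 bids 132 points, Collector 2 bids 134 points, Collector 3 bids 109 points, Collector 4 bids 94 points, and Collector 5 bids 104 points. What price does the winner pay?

Ordered from highest: Collector 2 134 points, then Collector 1 132 points, then Collector 3 109 points, then Collector 5 104 points, then Collector 4 94 points.
Collector 2 is the highest bidder, so Collector 2 wins.
Under the first-price rule, the price is the highest bid: 134 points.

Price paid: 134 points.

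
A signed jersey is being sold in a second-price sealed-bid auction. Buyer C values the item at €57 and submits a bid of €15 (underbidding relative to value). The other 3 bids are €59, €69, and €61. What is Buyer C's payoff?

€0

Highest competing bid: €69.
Buyer C's bid €15 is not the highest, so Buyer C loses, pays nothing, and earns zero payoff.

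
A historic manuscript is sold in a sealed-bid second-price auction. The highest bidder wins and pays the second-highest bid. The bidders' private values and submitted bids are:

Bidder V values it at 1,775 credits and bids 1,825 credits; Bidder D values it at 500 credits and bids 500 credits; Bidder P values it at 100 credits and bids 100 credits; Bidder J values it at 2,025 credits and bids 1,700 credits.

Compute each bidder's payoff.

Ordered from highest: Bidder V 1,825 credits > Bidder J 1,700 credits > Bidder D 500 credits > Bidder P 100 credits.
Bidder V has the top bid and wins; the price is the second-highest bid, 1,700 credits.
Bidder V's payoff = 1,775 credits − 1,700 credits = 75 credits. All other bidders lose, so their payoff is 0.

Bidder V 75 credits, Bidder D 0 credits, Bidder P 0 credits, Bidder J 0 credits.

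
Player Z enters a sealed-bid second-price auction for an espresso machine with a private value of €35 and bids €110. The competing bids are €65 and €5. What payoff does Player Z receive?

Payoff = -€30.

Highest competing bid: €65.
Player Z's bid €110 is the highest overall, so Player Z wins and pays the second-highest bid, €65.
Payoff = value − price = €35 − €65 = -€30.
Overbidding won the item at a price above value — truthful bidding would have avoided this loss.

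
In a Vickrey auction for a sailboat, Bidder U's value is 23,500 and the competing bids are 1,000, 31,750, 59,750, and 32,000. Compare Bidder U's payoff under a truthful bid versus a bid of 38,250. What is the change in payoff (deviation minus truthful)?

The highest competing bid is 59,750.
Bidding truthfully at 23,500: the top bid is 59,750 (a rival), so Bidder U loses. Payoff = 0.
Bidding 38,250: the top bid is 59,750 (a rival), so Bidder U loses. Payoff = 0.
Change = 0 − 0 = 0.
The bid only affects whether you win, not the price — here both bids land on the same side of the top rival bid, so the deviation is payoff-neutral.

Change in payoff: 0.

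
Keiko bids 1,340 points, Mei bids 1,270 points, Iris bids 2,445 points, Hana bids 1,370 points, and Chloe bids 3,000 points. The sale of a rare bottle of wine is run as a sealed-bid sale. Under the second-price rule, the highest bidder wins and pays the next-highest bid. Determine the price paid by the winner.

The winner pays 2,445 points.

Ordered from highest: Chloe 3,000 points > Iris 2,445 points > Hana 1,370 points > Keiko 1,340 points > Mei 1,270 points.
Chloe has the highest bid, so Chloe wins.
The second-highest bid is 2,445 points, so that is what Chloe pays.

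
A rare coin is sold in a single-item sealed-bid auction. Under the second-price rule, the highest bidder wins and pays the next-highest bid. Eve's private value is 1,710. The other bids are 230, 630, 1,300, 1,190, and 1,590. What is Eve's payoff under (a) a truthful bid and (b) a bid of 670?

The highest competing bid is 1,590.
Bidding truthfully at 1,710: Eve has the top bid, wins, and pays the second-highest bid 1,590. Payoff = 1,710 − 1,590 = 120.
Bidding 670: the top bid is 1,590 (a rival), so Eve loses. Payoff = 0.

Truthful: 120; alternative: 0.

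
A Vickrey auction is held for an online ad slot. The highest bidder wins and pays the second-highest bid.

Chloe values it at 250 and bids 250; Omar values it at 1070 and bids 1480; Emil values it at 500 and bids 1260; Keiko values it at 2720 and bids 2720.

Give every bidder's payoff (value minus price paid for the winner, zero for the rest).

Chloe 0, Omar 0, Emil 0, Keiko 1240.

Sorted high to low: Keiko 2720, then Omar 1480, then Emil 1260, then Chloe 250.
Keiko has the top bid and wins; the price is the second-highest bid, 1480.
Keiko's payoff = 2720 − 1480 = 1240. All other bidders lose, so their payoff is 0.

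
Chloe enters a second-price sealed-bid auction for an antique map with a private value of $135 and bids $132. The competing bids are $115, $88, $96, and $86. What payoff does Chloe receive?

$20

Highest competing bid: $115.
Chloe's bid $132 is the highest overall, so Chloe wins and pays the second-highest bid, $115.
Payoff = value − price = $135 − $115 = $20.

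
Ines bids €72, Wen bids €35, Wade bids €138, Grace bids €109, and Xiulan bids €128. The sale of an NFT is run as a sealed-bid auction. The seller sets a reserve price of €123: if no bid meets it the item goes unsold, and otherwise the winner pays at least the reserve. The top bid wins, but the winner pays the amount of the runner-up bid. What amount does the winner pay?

Sorted high to low: Wade €138; Xiulan €128; Grace €109; Ines €72; Wen €35.
Wade has the highest bid, so Wade wins.
The second-highest bid is €128, which exceeds the reserve, so that sets the price.

€128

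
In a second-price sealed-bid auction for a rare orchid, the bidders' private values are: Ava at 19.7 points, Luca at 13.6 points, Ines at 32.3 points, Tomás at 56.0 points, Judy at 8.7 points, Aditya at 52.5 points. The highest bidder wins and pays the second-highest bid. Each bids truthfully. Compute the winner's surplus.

Surplus = 3.5 points.

Ranking the bids: Tomás 56.0 points; Aditya 52.5 points; Ines 32.3 points; Ava 19.7 points; Luca 13.6 points; Judy 8.7 points.
Tomás wins with the top bid and pays the second-highest, 52.5 points.
Surplus = 56.0 points − 52.5 points = 3.5 points.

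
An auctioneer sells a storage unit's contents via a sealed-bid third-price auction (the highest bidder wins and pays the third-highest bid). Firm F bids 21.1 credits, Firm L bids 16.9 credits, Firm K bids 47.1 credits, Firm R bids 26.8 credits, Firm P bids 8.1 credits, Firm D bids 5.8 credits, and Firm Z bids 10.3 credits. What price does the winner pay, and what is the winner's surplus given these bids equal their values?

Price 21.1 credits; surplus 26.0 credits.

Ranking the bids: Firm K 47.1 credits > Firm R 26.8 credits > Firm F 21.1 credits > Firm L 16.9 credits > Firm Z 10.3 credits > Firm P 8.1 credits > Firm D 5.8 credits.
Firm K is the highest bidder, so Firm K wins.
Under the third-price rule, the price is the third-highest bid: 21.1 credits.
Surplus = 47.1 credits − 21.1 credits = 26.0 credits.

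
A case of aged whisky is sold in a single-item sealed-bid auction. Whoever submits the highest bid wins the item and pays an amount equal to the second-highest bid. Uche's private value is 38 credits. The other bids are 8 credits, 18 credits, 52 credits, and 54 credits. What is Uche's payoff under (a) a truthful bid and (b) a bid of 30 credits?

The highest competing bid is 54 credits.
Bidding truthfully at 38 credits: the top bid is 54 credits (a rival), so Uche loses. Payoff = 0 credits.
Bidding 30 credits: the top bid is 54 credits (a rival), so Uche loses. Payoff = 0 credits.

Truthful: 0 credits; alternative: 0 credits.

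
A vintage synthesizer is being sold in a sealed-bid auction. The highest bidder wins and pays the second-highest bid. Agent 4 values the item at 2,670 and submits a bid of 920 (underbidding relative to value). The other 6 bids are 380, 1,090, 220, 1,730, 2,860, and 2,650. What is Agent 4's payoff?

Highest competing bid: 2,860.
Agent 4's bid 920 is not the highest, so Agent 4 loses, pays nothing, and earns zero payoff.

Payoff = 0.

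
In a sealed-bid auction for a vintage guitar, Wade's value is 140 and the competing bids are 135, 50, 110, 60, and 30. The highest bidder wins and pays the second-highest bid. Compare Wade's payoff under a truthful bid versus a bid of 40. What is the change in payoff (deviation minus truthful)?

-5

The highest competing bid is 135.
Bidding truthfully at 140: Wade has the top bid, wins, and pays the second-highest bid 135. Payoff = 140 − 135 = 5.
Bidding 40: the top bid is 135 (a rival), so Wade loses. Payoff = 0.
Change = 0 − 5 = -5.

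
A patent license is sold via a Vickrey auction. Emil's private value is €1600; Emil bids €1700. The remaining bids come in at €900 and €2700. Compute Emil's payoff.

Highest competing bid: €2700.
Emil's bid €1700 is not the highest, so Emil loses, pays nothing, and earns zero payoff.

€0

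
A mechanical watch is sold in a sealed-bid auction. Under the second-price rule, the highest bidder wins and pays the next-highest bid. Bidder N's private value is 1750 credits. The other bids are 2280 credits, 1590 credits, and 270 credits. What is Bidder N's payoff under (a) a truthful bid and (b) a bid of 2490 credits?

Truthful: 0 credits; alternative: -530 credits.

The highest competing bid is 2280 credits.
Bidding truthfully at 1750 credits: the top bid is 2280 credits (a rival), so Bidder N loses. Payoff = 0 credits.
Bidding 2490 credits: Bidder N has the top bid, wins, and pays the second-highest bid 2280 credits. Payoff = 1750 credits − 2280 credits = -530 credits.
Deviating from a truthful bid can only lose payoff in a second-price auction — never gain.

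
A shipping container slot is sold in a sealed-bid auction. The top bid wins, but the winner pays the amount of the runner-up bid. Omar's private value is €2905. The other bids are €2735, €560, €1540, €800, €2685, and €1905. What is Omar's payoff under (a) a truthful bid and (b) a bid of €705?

(a) €170  (b) €0

The highest competing bid is €2735.
Bidding truthfully at €2905: Omar has the top bid, wins, and pays the second-highest bid €2735. Payoff = €2905 − €2735 = €170.
Bidding €705: the top bid is €2735 (a rival), so Omar loses. Payoff = €0.
Deviating from a truthful bid can only lose payoff in a second-price auction — never gain.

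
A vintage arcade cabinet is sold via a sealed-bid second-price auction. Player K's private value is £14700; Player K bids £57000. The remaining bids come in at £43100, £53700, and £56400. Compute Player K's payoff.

Highest competing bid: £56400.
Player K's bid £57000 is the highest overall, so Player K wins and pays the second-highest bid, £56400.
Payoff = value − price = £14700 − £56400 = -£41700.
Overbidding won the item at a price above value — truthful bidding would have avoided this loss.

-£41700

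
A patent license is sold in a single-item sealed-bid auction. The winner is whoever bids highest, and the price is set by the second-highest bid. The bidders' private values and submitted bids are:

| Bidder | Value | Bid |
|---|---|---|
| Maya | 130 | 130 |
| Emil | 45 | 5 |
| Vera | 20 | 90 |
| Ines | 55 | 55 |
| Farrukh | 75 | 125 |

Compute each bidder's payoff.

Payoffs: Maya 5, Emil 0, Vera 0, Ines 0, Farrukh 0.

Ordered from highest: Maya 130, then Farrukh 125, then Vera 90, then Ines 55, then Emil 5.
Maya has the top bid and wins; the price is the second-highest bid, 125.
Maya's payoff = 130 − 125 = 5. All other bidders lose, so their payoff is 0.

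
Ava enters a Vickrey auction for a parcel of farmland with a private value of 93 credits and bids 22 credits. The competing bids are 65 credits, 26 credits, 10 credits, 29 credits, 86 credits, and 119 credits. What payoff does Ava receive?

Highest competing bid: 119 credits.
Ava's bid 22 credits is not the highest, so Ava loses, pays nothing, and earns zero payoff.

0 credits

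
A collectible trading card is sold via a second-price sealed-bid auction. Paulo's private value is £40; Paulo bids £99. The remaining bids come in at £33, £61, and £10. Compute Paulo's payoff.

Highest competing bid: £61.
Paulo's bid £99 is the highest overall, so Paulo wins and pays the second-highest bid, £61.
Payoff = value − price = £40 − £61 = -£21.

-£21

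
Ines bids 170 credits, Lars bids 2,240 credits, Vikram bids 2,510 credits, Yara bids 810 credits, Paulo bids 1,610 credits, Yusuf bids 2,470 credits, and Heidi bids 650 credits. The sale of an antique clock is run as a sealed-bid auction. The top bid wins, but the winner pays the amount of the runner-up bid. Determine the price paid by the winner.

Bids in descending order: Vikram 2,510 credits; Yusuf 2,470 credits; Lars 2,240 credits; Paulo 1,610 credits; Yara 810 credits; Heidi 650 credits; Ines 170 credits.
Vikram has the highest bid, so Vikram wins.
The second-highest bid is 2,470 credits, so that is what Vikram pays.

The winner pays 2,470 credits.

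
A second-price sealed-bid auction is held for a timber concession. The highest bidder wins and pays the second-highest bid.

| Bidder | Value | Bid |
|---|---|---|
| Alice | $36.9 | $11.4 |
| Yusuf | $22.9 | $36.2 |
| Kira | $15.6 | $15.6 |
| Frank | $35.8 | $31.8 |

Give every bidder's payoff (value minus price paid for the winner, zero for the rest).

Ranking the bids: Yusuf $36.2 > Frank $31.8 > Kira $15.6 > Alice $11.4.
Yusuf has the top bid and wins; the price is the second-highest bid, $31.8.
Yusuf's payoff = $22.9 − $31.8 = -$8.9. All other bidders lose, so their payoff is 0.

Payoffs: Alice $0.0, Yusuf -$8.9, Kira $0.0, Frank $0.0.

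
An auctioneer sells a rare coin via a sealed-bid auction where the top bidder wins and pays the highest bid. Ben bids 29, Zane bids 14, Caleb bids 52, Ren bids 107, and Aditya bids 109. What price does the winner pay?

The winner pays 109.

Ranking the bids: Aditya 109; Ren 107; Caleb 52; Ben 29; Zane 14.
Aditya is the highest bidder, so Aditya wins.
Under the first-price rule, the price is the highest bid: 109.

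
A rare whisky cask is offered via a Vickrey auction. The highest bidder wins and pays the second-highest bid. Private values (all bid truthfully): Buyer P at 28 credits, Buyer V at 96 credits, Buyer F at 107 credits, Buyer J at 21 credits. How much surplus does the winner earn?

11 credits

Ordered from highest: Buyer F 107 credits > Buyer V 96 credits > Buyer P 28 credits > Buyer J 21 credits.
Buyer F wins with the top bid and pays the second-highest, 96 credits.
Surplus = 107 credits − 96 credits = 11 credits.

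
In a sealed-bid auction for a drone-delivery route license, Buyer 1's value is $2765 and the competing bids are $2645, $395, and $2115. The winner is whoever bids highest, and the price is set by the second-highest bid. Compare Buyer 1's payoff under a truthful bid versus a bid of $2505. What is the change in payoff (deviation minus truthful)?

The highest competing bid is $2645.
Bidding truthfully at $2765: Buyer 1 has the top bid, wins, and pays the second-highest bid $2645. Payoff = $2765 − $2645 = $120.
Bidding $2505: the top bid is $2645 (a rival), so Buyer 1 loses. Payoff = $0.
Change = $0 − $120 = -$120.
Deviating from a truthful bid can only lose payoff in a second-price auction — never gain.

Payoff change: -$120.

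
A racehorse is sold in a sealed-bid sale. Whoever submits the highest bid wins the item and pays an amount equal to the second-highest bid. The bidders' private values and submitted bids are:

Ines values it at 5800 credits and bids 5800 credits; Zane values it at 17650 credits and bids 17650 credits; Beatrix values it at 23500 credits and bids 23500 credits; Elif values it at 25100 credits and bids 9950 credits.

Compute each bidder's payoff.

Ordered from highest: Beatrix 23500 credits > Zane 17650 credits > Elif 9950 credits > Ines 5800 credits.
Beatrix has the top bid and wins; the price is the second-highest bid, 17650 credits.
Beatrix's payoff = 23500 credits − 17650 credits = 5850 credits. All other bidders lose, so their payoff is 0.

Payoffs: Ines 0 credits, Zane 0 credits, Beatrix 5850 credits, Elif 0 credits.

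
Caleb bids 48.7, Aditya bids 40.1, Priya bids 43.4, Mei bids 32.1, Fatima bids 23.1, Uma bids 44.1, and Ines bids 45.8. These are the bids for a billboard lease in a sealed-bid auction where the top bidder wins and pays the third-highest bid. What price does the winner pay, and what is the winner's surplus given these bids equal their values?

Ranking the bids: Caleb 48.7; Ines 45.8; Uma 44.1; Priya 43.4; Aditya 40.1; Mei 32.1; Fatima 23.1.
Caleb is the highest bidder, so Caleb wins.
Under the third-price rule, the price is the third-highest bid: 44.1.
Surplus = 48.7 − 44.1 = 4.6.

The winner pays 44.1 for a surplus of 4.6.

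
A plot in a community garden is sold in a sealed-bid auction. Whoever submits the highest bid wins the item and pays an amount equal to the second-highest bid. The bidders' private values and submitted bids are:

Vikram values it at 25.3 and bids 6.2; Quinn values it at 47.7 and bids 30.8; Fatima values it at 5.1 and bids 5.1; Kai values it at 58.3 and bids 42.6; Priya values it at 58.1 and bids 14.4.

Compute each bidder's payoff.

Vikram 0.0, Quinn 0.0, Fatima 0.0, Kai 27.5, Priya 0.0.

Ranking the bids: Kai 42.6 > Quinn 30.8 > Priya 14.4 > Vikram 6.2 > Fatima 5.1.
Kai has the top bid and wins; the price is the second-highest bid, 30.8.
Kai's payoff = 58.3 − 30.8 = 27.5. All other bidders lose, so their payoff is 0.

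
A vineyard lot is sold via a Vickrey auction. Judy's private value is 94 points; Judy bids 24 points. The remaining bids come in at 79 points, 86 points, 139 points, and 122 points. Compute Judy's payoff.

Highest competing bid: 139 points.
Judy's bid 24 points is not the highest, so Judy loses, pays nothing, and earns zero payoff.

0 points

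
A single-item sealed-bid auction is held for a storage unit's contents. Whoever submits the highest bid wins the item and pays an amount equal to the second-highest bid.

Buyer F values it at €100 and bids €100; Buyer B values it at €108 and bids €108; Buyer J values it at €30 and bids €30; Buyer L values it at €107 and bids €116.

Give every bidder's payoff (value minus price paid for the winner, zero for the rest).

Ranking the bids: Buyer L €116, then Buyer B €108, then Buyer F €100, then Buyer J €30.
Buyer L has the top bid and wins; the price is the second-highest bid, €108.
Buyer L's payoff = €107 − €108 = -€1. All other bidders lose, so their payoff is 0.

Payoffs: Buyer F €0, Buyer B €0, Buyer J €0, Buyer L -€1.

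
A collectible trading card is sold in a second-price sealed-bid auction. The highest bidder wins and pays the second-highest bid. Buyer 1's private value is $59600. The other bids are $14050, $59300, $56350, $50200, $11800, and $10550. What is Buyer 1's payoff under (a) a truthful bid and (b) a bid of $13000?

Truthful: $300; alternative: $0.

The highest competing bid is $59300.
Bidding truthfully at $59600: Buyer 1 has the top bid, wins, and pays the second-highest bid $59300. Payoff = $59600 − $59300 = $300.
Bidding $13000: the top bid is $59300 (a rival), so Buyer 1 loses. Payoff = $0.
Deviating from a truthful bid can only lose payoff in a second-price auction — never gain.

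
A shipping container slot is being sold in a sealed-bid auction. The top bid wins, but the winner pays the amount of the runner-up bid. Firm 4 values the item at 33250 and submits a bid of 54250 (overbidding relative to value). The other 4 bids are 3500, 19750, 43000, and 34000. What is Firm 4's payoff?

-9750

Highest competing bid: 43000.
Firm 4's bid 54250 is the highest overall, so Firm 4 wins and pays the second-highest bid, 43000.
Payoff = value − price = 33250 − 43000 = -9750.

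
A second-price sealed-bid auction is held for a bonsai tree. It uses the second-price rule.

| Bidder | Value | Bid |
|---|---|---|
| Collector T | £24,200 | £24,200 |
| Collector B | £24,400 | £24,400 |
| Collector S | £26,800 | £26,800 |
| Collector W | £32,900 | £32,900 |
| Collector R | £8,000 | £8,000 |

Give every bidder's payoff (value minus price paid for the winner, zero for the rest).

Payoffs: Collector T £0, Collector B £0, Collector S £0, Collector W £6,100, Collector R £0.

Ordered from highest: Collector W £32,900 > Collector S £26,800 > Collector B £24,400 > Collector T £24,200 > Collector R £8,000.
Collector W has the top bid and wins; the price is the second-highest bid, £26,800.
Collector W's payoff = £32,900 − £26,800 = £6,100. All other bidders lose, so their payoff is 0.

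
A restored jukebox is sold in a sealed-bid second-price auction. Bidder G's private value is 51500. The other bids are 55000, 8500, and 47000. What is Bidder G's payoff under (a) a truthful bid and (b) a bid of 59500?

(a) 0  (b) -3500

The highest competing bid is 55000.
Bidding truthfully at 51500: the top bid is 55000 (a rival), so Bidder G loses. Payoff = 0.
Bidding 59500: Bidder G has the top bid, wins, and pays the second-highest bid 55000. Payoff = 51500 − 55000 = -3500.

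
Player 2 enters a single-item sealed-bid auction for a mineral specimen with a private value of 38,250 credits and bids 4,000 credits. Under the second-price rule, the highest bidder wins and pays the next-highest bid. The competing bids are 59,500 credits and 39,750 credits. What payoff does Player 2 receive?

Highest competing bid: 59,500 credits.
Player 2's bid 4,000 credits is not the highest, so Player 2 loses, pays nothing, and earns zero payoff.

The bidder's payoff: 0 credits.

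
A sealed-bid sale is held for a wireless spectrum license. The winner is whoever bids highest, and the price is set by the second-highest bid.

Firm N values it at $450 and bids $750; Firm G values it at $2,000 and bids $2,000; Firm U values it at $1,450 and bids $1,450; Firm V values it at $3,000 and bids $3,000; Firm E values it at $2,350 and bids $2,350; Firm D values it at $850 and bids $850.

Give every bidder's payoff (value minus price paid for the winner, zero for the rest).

Sorted high to low: Firm V $3,000; Firm E $2,350; Firm G $2,000; Firm U $1,450; Firm D $850; Firm N $750.
Firm V has the top bid and wins; the price is the second-highest bid, $2,350.
Firm V's payoff = $3,000 − $2,350 = $650. All other bidders lose, so their payoff is 0.

Payoffs: Firm N $0, Firm G $0, Firm U $0, Firm V $650, Firm E $0, Firm D $0.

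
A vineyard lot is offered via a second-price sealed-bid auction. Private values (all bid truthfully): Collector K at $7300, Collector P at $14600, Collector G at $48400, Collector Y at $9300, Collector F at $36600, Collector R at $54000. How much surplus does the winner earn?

Bids in descending order: Collector R $54000; Collector G $48400; Collector F $36600; Collector P $14600; Collector Y $9300; Collector K $7300.
Collector R wins with the top bid and pays the second-highest, $48400.
Surplus = $54000 − $48400 = $5600.

Winner's surplus: $5600.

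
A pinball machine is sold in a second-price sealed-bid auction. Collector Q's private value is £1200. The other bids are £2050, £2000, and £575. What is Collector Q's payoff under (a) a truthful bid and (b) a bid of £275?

The highest competing bid is £2050.
Bidding truthfully at £1200: the top bid is £2050 (a rival), so Collector Q loses. Payoff = £0.
Bidding £275: the top bid is £2050 (a rival), so Collector Q loses. Payoff = £0.

Truthful: £0; alternative: £0.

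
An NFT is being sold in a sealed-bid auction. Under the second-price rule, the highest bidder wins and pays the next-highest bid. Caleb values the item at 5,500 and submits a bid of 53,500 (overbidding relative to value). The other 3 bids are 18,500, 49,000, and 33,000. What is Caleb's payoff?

Payoff = -43,500.

Highest competing bid: 49,000.
Caleb's bid 53,500 is the highest overall, so Caleb wins and pays the second-highest bid, 49,000.
Payoff = value − price = 5,500 − 49,000 = -43,500.
Overbidding won the item at a price above value — truthful bidding would have avoided this loss.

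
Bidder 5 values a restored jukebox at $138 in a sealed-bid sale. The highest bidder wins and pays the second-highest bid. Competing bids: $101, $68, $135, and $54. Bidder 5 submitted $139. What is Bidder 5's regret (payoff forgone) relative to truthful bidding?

The highest competing bid is $135.
Bidding truthfully at $138: Bidder 5 has the top bid, wins, and pays the second-highest bid $135. Payoff = $138 − $135 = $3.
Bidding $139: Bidder 5 has the top bid, wins, and pays the second-highest bid $135. Payoff = $138 − $135 = $3.
Regret = truthful payoff − actual payoff = $3 − $3 = $0.

Regret: $0.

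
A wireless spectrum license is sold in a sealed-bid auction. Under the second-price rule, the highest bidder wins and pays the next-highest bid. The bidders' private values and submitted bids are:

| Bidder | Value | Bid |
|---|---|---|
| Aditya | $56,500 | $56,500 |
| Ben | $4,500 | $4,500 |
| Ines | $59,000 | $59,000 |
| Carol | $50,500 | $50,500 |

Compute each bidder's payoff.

Ordered from highest: Ines $59,000; Aditya $56,500; Carol $50,500; Ben $4,500.
Ines has the top bid and wins; the price is the second-highest bid, $56,500.
Ines's payoff = $59,000 − $56,500 = $2,500. All other bidders lose, so their payoff is 0.

Payoffs: Aditya $0, Ben $0, Ines $2,500, Carol $0.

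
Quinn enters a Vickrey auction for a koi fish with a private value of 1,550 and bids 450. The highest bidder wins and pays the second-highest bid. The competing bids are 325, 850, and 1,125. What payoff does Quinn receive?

Payoff = 0.

Highest competing bid: 1,125.
Quinn's bid 450 is not the highest, so Quinn loses, pays nothing, and earns zero payoff.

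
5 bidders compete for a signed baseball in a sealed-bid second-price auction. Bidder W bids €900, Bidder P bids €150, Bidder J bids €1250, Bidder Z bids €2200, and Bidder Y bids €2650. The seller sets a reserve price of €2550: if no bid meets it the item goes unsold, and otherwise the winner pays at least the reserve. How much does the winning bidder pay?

Price paid: €2550.

Ordered from highest: Bidder Y €2650 > Bidder Z €2200 > Bidder J €1250 > Bidder W €900 > Bidder P €150.
Bidder Y has the highest bid, so Bidder Y wins.
The second-highest bid is €2200, but the reserve €2550 is higher, so the price is the reserve.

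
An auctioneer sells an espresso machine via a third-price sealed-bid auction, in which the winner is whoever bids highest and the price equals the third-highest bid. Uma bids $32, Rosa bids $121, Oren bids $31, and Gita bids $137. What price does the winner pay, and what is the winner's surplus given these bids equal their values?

Price $32; surplus $105.

Ordered from highest: Gita $137 > Rosa $121 > Uma $32 > Oren $31.
Gita is the highest bidder, so Gita wins.
Under the third-price rule, the price is the third-highest bid: $32.
Surplus = $137 − $32 = $105.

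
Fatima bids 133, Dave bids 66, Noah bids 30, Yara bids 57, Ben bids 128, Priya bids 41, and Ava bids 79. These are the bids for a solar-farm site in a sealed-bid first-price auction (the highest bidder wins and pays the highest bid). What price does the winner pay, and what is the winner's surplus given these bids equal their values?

Bids in descending order: Fatima 133; Ben 128; Ava 79; Dave 66; Yara 57; Priya 41; Noah 30.
Fatima is the highest bidder, so Fatima wins.
Under the first-price rule, the price is the highest bid: 133.
Surplus = 133 − 133 = 0.

The winner pays 133 for a surplus of 0.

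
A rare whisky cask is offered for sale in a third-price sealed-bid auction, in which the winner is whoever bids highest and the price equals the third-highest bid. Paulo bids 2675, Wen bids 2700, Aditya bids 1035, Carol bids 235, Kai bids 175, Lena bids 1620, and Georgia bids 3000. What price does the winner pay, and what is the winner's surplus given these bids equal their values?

The winner pays 2675 for a surplus of 325.

Ordered from highest: Georgia 3000; Wen 2700; Paulo 2675; Lena 1620; Aditya 1035; Carol 235; Kai 175.
Georgia is the highest bidder, so Georgia wins.
Under the third-price rule, the price is the third-highest bid: 2675.
Surplus = 3000 − 2675 = 325.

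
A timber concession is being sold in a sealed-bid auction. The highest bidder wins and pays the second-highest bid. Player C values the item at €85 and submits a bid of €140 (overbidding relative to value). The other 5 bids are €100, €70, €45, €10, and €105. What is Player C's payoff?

Player C's payoff: -€20.

Highest competing bid: €105.
Player C's bid €140 is the highest overall, so Player C wins and pays the second-highest bid, €105.
Payoff = value − price = €85 − €105 = -€20.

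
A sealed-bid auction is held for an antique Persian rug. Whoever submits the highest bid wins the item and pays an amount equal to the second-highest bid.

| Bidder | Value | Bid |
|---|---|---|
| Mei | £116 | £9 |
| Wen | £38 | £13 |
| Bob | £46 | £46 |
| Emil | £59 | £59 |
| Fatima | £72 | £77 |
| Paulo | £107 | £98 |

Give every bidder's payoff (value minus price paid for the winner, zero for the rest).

Sorted high to low: Paulo £98 > Fatima £77 > Emil £59 > Bob £46 > Wen £13 > Mei £9.
Paulo has the top bid and wins; the price is the second-highest bid, £77.
Paulo's payoff = £107 − £77 = £30. All other bidders lose, so their payoff is 0.

Mei £0, Wen £0, Bob £0, Emil £0, Fatima £0, Paulo £30.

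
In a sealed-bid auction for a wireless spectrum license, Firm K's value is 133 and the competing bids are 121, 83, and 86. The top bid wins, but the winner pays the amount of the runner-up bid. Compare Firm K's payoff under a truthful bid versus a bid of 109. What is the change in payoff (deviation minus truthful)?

-12

The highest competing bid is 121.
Bidding truthfully at 133: Firm K has the top bid, wins, and pays the second-highest bid 121. Payoff = 133 − 121 = 12.
Bidding 109: the top bid is 121 (a rival), so Firm K loses. Payoff = 0.
Change = 0 − 12 = -12.
This is the dominant-strategy logic: truthful bidding weakly beats any alternative.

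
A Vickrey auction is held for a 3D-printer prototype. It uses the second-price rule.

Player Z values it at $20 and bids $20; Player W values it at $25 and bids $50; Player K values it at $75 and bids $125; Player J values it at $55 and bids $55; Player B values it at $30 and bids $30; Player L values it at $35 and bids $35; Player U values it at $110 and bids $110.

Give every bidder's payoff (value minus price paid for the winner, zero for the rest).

Bids in descending order: Player K $125 > Player U $110 > Player J $55 > Player W $50 > Player L $35 > Player B $30 > Player Z $20.
Player K has the top bid and wins; the price is the second-highest bid, $110.
Player K's payoff = $75 − $110 = -$35. All other bidders lose, so their payoff is 0.

Player Z $0, Player W $0, Player K -$35, Player J $0, Player B $0, Player L $0, Player U $0.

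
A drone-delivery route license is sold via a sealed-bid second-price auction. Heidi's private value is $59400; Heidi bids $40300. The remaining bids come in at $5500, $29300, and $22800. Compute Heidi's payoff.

Highest competing bid: $29300.
Heidi's bid $40300 is the highest overall, so Heidi wins and pays the second-highest bid, $29300.
Payoff = value − price = $59400 − $29300 = $30100.

Payoff = $30100.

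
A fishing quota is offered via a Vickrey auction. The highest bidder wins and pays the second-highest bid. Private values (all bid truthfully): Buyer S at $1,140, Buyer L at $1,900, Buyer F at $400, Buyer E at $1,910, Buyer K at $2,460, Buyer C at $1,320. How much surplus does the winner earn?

Ordered from highest: Buyer K $2,460, then Buyer E $1,910, then Buyer L $1,900, then Buyer C $1,320, then Buyer S $1,140, then Buyer F $400.
Buyer K wins with the top bid and pays the second-highest, $1,910.
Surplus = $2,460 − $1,910 = $550.

$550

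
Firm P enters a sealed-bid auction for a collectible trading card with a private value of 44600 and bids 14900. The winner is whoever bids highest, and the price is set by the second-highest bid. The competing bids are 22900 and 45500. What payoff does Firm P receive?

Payoff = 0.

Highest competing bid: 45500.
Firm P's bid 14900 is not the highest, so Firm P loses, pays nothing, and earns zero payoff.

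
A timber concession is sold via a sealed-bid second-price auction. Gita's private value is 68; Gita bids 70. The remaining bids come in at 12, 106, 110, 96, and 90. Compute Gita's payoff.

Highest competing bid: 110.
Gita's bid 70 is not the highest, so Gita loses, pays nothing, and earns zero payoff.

Gita's payoff: 0.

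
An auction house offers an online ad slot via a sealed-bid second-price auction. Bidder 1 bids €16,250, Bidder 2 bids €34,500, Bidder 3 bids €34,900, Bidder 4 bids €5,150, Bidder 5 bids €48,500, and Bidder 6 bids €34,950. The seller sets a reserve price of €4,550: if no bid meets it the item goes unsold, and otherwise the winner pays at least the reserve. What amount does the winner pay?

€34,950

Sorted high to low: Bidder 5 €48,500, then Bidder 6 €34,950, then Bidder 3 €34,900, then Bidder 2 €34,500, then Bidder 1 €16,250, then Bidder 4 €5,150.
Bidder 5 has the highest bid, so Bidder 5 wins.
The second-highest bid is €34,950, which exceeds the reserve, so that sets the price.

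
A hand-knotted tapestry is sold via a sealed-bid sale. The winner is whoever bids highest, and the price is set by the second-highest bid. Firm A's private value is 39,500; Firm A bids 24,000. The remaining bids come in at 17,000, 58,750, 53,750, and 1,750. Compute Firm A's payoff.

Highest competing bid: 58,750.
Firm A's bid 24,000 is not the highest, so Firm A loses, pays nothing, and earns zero payoff.

0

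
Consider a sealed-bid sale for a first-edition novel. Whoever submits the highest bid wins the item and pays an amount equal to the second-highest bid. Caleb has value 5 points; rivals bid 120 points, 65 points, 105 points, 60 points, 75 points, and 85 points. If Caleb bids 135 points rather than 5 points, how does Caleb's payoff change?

Payoff change: -115 points.

The highest competing bid is 120 points.
Bidding truthfully at 5 points: the top bid is 120 points (a rival), so Caleb loses. Payoff = 0 points.
Bidding 135 points: Caleb has the top bid, wins, and pays the second-highest bid 120 points. Payoff = 5 points − 120 points = -115 points.
Change = -115 points − 0 points = -115 points.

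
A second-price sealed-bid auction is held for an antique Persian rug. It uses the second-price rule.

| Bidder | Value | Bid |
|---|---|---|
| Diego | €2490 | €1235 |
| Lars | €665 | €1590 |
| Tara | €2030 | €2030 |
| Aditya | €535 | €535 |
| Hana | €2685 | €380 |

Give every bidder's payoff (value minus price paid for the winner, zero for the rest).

Payoffs: Diego €0, Lars €0, Tara €440, Aditya €0, Hana €0.

Ranking the bids: Tara €2030; Lars €1590; Diego €1235; Aditya €535; Hana €380.
Tara has the top bid and wins; the price is the second-highest bid, €1590.
Tara's payoff = €2030 − €1590 = €440. All other bidders lose, so their payoff is 0.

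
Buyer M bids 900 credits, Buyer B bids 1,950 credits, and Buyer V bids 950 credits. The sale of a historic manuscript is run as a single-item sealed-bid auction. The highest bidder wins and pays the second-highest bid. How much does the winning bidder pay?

Price paid: 950 credits.

Sorted high to low: Buyer B 1,950 credits, then Buyer V 950 credits, then Buyer M 900 credits.
Buyer B has the highest bid, so Buyer B wins.
The second-highest bid is 950 credits, so that is what Buyer B pays.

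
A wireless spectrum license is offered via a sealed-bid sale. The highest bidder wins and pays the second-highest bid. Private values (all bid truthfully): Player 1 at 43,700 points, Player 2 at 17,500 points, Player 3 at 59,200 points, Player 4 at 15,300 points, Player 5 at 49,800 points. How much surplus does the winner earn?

Winner's surplus: 9,400 points.

Ordered from highest: Player 3 59,200 points, then Player 5 49,800 points, then Player 1 43,700 points, then Player 2 17,500 points, then Player 4 15,300 points.
Player 3 wins with the top bid and pays the second-highest, 49,800 points.
Surplus = 59,200 points − 49,800 points = 9,400 points.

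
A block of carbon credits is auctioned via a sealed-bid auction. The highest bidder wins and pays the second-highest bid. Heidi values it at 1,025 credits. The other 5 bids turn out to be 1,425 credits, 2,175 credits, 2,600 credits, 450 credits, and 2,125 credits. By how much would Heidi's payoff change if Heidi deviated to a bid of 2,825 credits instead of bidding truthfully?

Change in payoff: -1,575 credits.

The highest competing bid is 2,600 credits.
Bidding truthfully at 1,025 credits: the top bid is 2,600 credits (a rival), so Heidi loses. Payoff = 0 credits.
Bidding 2,825 credits: Heidi has the top bid, wins, and pays the second-highest bid 2,600 credits. Payoff = 1,025 credits − 2,600 credits = -1,575 credits.
Change = -1,575 credits − 0 credits = -1,575 credits.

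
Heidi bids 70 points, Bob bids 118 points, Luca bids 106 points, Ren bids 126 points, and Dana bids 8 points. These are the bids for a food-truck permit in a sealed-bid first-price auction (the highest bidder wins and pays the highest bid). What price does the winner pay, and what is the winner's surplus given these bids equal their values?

Sorted high to low: Ren 126 points; Bob 118 points; Luca 106 points; Heidi 70 points; Dana 8 points.
Ren is the highest bidder, so Ren wins.
Under the first-price rule, the price is the highest bid: 126 points.
Surplus = 126 points − 126 points = 0 points.

The winner pays 126 points for a surplus of 0 points.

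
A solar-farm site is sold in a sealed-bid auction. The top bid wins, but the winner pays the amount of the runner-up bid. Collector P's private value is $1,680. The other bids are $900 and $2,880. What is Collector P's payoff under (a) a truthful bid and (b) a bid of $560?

The highest competing bid is $2,880.
Bidding truthfully at $1,680: the top bid is $2,880 (a rival), so Collector P loses. Payoff = $0.
Bidding $560: the top bid is $2,880 (a rival), so Collector P loses. Payoff = $0.

(a) $0  (b) $0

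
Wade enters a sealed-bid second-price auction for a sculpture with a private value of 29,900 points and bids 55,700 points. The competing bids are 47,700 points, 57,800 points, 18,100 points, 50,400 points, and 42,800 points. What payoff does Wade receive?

Payoff = 0 points.

Highest competing bid: 57,800 points.
Wade's bid 55,700 points is not the highest, so Wade loses, pays nothing, and earns zero payoff.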